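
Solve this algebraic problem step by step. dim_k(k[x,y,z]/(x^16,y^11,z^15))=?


Basis: x^iy^jz^k, i<16,j<11,k<15
16*11*15=2640


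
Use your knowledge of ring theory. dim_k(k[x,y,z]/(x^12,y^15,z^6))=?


Basis: x^iy^jz^k, i<12,j<15,k<6
12*15*6=1080


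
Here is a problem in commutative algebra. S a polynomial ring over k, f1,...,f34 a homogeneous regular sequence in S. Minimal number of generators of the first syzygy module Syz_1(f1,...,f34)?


Regular sequence => Koszul complex is the minimal free resolution.
Syz_1 minimally generated by Koszul relations f_i*e_j - f_j*e_i (i<j): mu(Syz_1) = beta_2 = C(m,2) = m(m-1)/2
m=34
34*33/2 = 561


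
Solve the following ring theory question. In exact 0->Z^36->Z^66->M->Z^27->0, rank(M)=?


Alt sum=0:
(-1)^0*36 + (-1)^1*66 + (-1)^2*? + (-1)^3*27=0
rank(M)=57


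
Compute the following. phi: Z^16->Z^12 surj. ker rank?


rank(ker) = 16-12 = 4


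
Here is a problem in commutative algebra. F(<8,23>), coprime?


gcd(8,23)=1 => F=ab-a-b=8*23-8-23=184-31=153


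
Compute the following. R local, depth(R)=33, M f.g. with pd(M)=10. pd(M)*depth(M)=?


pd+depth=33
depth=33-10=23
pd*depth=10*23=230


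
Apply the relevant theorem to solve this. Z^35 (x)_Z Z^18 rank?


rank(M(x)N) = rank(M)*rank(N)
35*18 = 630


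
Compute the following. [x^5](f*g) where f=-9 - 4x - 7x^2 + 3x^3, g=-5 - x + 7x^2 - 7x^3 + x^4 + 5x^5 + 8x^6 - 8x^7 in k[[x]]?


[x^5] = sum a_i*b_j, i+j=5
  -9*5=-45
  -4*1=-4
  -7*-7=49
  3*7=21
Sum=21


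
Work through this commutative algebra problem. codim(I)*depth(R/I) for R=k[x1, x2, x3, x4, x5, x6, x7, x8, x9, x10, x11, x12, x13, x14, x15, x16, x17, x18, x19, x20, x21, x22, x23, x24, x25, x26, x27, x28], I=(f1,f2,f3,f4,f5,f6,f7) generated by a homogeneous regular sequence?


codim=7, depth=dim(R/I)=28-7=21
Product=7*21=147


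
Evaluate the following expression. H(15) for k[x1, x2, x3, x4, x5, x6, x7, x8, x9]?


C(d+n-1,n-1)=C(23,8)=490314


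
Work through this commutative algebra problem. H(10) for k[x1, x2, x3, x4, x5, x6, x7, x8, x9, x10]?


C(d+n-1,n-1)=C(19,9)=92378


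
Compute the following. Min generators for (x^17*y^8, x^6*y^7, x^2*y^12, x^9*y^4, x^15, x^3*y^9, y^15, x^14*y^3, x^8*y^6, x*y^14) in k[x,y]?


Remove redundant (divisible by others).
x^17*y^8 redundant.
Min: x^15, x^14*y^3, x^9*y^4, x^8*y^6, x^6*y^7, x^3*y^9, x^2*y^12, x*y^14, y^15
Count=9


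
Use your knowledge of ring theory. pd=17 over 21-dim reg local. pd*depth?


pd+depth=21
depth=21-17=4
pd*depth=17*4=68


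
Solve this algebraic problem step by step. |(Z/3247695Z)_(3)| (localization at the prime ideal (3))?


3-primary part: 3247695=3^10*55
Size=3^10=59049


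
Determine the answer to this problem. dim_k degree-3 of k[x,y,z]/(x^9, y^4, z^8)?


Need i<9, j<4, k<8 with i+j+k=3.
For each i, j ranges over max(0,3-i-7)..min(3,3-i):
  i=0: j in [0,3] -> 4
  i=1: j in [0,2] -> 3
  i=2: j in [0,1] -> 2
  i=3: j in [0,0] -> 1
H(3) = 4+3+2+1 = 10


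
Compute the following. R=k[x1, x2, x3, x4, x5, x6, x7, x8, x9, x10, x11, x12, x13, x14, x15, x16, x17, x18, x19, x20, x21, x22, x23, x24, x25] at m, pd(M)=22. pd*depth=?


pd+depth=25
depth=25-22=3
pd*depth=22*3=66


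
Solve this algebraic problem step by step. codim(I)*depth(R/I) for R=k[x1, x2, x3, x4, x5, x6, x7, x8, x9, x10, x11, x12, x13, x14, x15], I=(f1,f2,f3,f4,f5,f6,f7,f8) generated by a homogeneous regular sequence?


codim=8, depth=dim(R/I)=15-8=7
Product=8*7=56


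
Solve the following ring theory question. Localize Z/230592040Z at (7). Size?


7-primary part: 230592040=7^8*40
Size=7^8=5764801


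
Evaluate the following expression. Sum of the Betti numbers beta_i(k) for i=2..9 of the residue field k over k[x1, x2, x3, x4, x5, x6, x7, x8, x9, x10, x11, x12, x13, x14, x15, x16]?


Koszul resolution: beta_i(k)=C(n,i), n=16
C(16,2)=120, C(16,3)=560, C(16,4)=1820, C(16,5)=4368, C(16,6)=8008, C(16,7)=11440, C(16,8)=12870, C(16,9)=11440
Sum=50626


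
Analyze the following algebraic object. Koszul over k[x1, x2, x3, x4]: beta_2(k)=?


C(n,i)=C(4,2)=6


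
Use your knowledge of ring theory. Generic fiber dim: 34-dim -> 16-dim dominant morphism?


dim(fiber)=dim(X)-dim(Y)=34-16=18


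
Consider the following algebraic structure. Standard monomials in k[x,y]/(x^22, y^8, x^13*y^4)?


k[x,y]/I, I = (x^22, y^8, x^13*y^4)
Rect: 22x8=176. Corner: (22-13)x(8-4)=36.
dim = 176-36 = 140


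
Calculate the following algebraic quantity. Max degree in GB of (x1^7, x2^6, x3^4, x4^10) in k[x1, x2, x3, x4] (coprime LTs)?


Pure powers, coprime LTs => already GB.
Degrees: 7, 6, 4, 10
Max=10


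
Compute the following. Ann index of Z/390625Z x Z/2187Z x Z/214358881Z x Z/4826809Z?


Exponent = lcm of the cyclic orders; pairwise coprime => product.
5^8*3^7*11^8*13^6=390625*2187*214358881*4826809=883914814609794657421875


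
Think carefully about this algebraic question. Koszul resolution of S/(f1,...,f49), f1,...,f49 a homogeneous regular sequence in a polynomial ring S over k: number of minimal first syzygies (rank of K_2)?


Regular sequence => Koszul complex is the minimal free resolution.
Syz_1 minimally generated by Koszul relations f_i*e_j - f_j*e_i (i<j): mu(Syz_1) = beta_2 = C(m,2) = m(m-1)/2
m=49
49*48/2 = 1176


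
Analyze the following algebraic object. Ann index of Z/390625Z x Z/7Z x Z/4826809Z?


Exponent = lcm of the cyclic orders; pairwise coprime => product.
5^8*7^1*13^6=390625*7*4826809=13198305859375


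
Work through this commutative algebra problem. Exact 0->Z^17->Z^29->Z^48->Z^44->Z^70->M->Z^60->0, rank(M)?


Alt sum=0:
(-1)^0*17 + (-1)^1*29 + (-1)^2*48 + (-1)^3*44 + (-1)^4*70 + (-1)^5*? + (-1)^6*60=0
rank(M)=122


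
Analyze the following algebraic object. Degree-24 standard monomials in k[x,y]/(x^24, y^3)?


k[x,y], I = (x^24, y^3), d = 24
Need i < 24 and d-i < 3.
Range: 22 <= i <= 23.
H(24) = 2


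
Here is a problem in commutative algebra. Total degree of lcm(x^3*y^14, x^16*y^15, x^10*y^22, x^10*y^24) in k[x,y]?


lcm = componentwise max:
x: max(3,16,10,10)=16
y: max(14,15,22,24)=24
Total=16+24=40


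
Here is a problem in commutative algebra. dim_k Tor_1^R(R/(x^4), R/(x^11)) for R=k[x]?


Tor_1(R/I,R/J)=(I cap J)/IJ=(x^11)/(x^15)
dim=15-11=min(4,11)=4


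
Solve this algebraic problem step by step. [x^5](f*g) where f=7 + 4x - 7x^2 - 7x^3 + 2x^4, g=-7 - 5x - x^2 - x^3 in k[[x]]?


[x^5] = sum a_i*b_j, i+j=5
  -7*-1=7
  -7*-1=7
  2*-5=-10
Sum=4


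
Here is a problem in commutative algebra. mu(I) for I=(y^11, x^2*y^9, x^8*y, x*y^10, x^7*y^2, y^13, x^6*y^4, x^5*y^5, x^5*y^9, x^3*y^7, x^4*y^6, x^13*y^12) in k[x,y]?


Remove redundant (divisible by others).
x^13*y^12 redundant.
y^13 redundant.
x^5*y^9 redundant.
Min: x^8*y, x^7*y^2, x^6*y^4, x^5*y^5, x^4*y^6, x^3*y^7, x^2*y^9, x*y^10, y^11
Count=9


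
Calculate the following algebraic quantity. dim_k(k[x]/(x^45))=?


Basis: 1,x,...,x^44
dim=45


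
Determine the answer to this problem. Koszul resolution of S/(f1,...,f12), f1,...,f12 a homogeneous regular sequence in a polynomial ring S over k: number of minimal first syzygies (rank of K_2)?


Regular sequence => Koszul complex is the minimal free resolution.
Syz_1 minimally generated by Koszul relations f_i*e_j - f_j*e_i (i<j): mu(Syz_1) = beta_2 = C(m,2) = m(m-1)/2
m=12
12*11/2 = 66


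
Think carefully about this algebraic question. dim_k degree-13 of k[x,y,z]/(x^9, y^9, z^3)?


Need i<9, j<9, k<3 with i+j+k=13.
For each i, j ranges over max(0,13-i-2)..min(8,13-i):
  i=0: j in [11,8] -> 0
  i=1: j in [10,8] -> 0
  i=2: j in [9,8] -> 0
  i=3: j in [8,8] -> 1
  i=4: j in [7,8] -> 2
  i=5: j in [6,8] -> 3
  i=6: j in [5,7] -> 3
  i=7: j in [4,6] -> 3
  i=8: j in [3,5] -> 3
H(13) = 0+0+0+1+2+3+3+3+3 = 15


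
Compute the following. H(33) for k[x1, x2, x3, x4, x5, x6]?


C(d+n-1,n-1)=C(38,5)=501942


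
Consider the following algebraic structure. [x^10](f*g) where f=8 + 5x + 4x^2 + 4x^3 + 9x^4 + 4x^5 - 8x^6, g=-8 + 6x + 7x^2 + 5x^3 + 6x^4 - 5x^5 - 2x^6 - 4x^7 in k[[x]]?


[x^10] = sum a_i*b_j, i+j=10
  4*-4=-16
  9*-2=-18
  4*-5=-20
  -8*6=-48
Sum=-102


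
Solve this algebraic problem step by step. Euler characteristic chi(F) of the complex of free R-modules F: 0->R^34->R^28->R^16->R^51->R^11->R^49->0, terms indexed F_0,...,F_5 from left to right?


chi = sum (-1)^i * rank:
(-1)^0*34=34
(-1)^1*28=-28
(-1)^2*16=16
(-1)^3*51=-51
(-1)^4*11=11
(-1)^5*49=-49
chi=-67


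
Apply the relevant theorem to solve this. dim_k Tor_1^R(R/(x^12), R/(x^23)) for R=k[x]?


Tor_1(R/I,R/J)=(I cap J)/IJ=(x^23)/(x^35)
dim=35-23=min(12,23)=12


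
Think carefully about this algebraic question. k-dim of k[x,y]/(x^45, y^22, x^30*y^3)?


k[x,y]/I, I = (x^45, y^22, x^30*y^3)
Rect: 45x22=990. Corner: (45-30)x(22-3)=285.
dim = 990-285 = 705


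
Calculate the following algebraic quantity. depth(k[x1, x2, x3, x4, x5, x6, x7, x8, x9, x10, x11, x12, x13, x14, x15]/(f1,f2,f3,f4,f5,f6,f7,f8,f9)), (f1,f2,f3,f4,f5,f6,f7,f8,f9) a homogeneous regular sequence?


depth(R)=15
depth(R/I)=15-9=6


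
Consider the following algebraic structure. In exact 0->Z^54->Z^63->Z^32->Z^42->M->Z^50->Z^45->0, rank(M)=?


Alt sum=0:
(-1)^0*54 + (-1)^1*63 + (-1)^2*32 + (-1)^3*42 + (-1)^4*? + (-1)^5*50 + (-1)^6*45=0
rank(M)=24


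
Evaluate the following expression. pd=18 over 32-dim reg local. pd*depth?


pd+depth=32
depth=32-18=14
pd*depth=18*14=252


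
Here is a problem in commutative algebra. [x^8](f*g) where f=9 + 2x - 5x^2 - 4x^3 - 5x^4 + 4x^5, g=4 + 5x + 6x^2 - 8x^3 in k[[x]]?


[x^8] = sum a_i*b_j, i+j=8
  4*-8=-32
Sum=-32


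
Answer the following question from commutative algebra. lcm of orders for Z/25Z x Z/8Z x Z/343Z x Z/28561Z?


Exponent = lcm of the cyclic orders; pairwise coprime => product.
5^2*2^3*7^3*13^4=25*8*343*28561=1959284600


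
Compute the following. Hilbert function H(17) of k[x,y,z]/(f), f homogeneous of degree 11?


C(19,2)-C(8,2)=171-28=143


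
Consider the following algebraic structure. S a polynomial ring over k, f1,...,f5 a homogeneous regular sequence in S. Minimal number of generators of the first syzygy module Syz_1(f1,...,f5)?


Regular sequence => Koszul complex is the minimal free resolution.
Syz_1 minimally generated by Koszul relations f_i*e_j - f_j*e_i (i<j): mu(Syz_1) = beta_2 = C(m,2) = m(m-1)/2
m=5
5*4/2 = 10


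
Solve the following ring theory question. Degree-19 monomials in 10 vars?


C(d+n-1,n-1)=C(28,9)=6906900


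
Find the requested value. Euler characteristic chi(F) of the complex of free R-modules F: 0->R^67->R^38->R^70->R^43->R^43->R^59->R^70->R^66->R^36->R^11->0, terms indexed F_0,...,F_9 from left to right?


chi = sum (-1)^i * rank:
(-1)^0*67=67
(-1)^1*38=-38
(-1)^2*70=70
(-1)^3*43=-43
(-1)^4*43=43
(-1)^5*59=-59
(-1)^6*70=70
(-1)^7*66=-66
(-1)^8*36=36
(-1)^9*11=-11
chi=69


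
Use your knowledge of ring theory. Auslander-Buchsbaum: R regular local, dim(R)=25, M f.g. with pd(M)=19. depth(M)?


pd+depth=depth(R)=25
depth=25-19=6


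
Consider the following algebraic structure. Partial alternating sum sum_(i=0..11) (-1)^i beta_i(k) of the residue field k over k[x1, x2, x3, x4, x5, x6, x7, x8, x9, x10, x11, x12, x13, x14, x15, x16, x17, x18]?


Koszul resolution: beta_i(k)=C(n,i), n=18
sum_(i=0..p) (-1)^i C(n,i) = (-1)^p C(n-1,p)
(-1)^11*C(17,11) = (-1)^11*12376 = -12376


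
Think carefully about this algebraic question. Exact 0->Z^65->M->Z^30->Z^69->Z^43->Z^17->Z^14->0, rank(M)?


Alt sum=0:
(-1)^0*65 + (-1)^1*? + (-1)^2*30 + (-1)^3*69 + (-1)^4*43 + (-1)^5*17 + (-1)^6*14=0
rank(M)=66


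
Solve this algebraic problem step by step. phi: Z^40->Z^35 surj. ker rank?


rank(ker) = 40-35 = 5


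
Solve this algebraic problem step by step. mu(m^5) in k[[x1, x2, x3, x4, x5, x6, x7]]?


C(n+d-1,d)=C(11,5)=462


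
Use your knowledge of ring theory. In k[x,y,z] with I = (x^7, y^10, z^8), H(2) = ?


Need i<7, j<10, k<8 with i+j+k=2.
For each i, j ranges over max(0,2-i-7)..min(9,2-i):
  i=0: j in [0,2] -> 3
  i=1: j in [0,1] -> 2
  i=2: j in [0,0] -> 1
H(2) = 3+2+1 = 6


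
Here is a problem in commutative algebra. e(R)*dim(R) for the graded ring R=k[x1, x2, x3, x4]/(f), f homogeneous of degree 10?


e(R)=deg(f)=10, dim(R)=4-1=3
e*dim=10*3=30


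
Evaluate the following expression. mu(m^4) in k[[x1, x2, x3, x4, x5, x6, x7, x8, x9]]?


C(n+d-1,d)=C(12,4)=495


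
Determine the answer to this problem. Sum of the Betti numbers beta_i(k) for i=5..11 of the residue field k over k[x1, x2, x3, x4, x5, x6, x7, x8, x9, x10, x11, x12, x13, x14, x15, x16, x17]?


Koszul resolution: beta_i(k)=C(n,i), n=17
C(17,5)=6188, C(17,6)=12376, C(17,7)=19448, C(17,8)=24310, C(17,9)=24310, C(17,10)=19448, C(17,11)=12376
Sum=118456


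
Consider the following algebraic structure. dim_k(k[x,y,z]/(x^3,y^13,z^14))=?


Basis: x^iy^jz^k, i<3,j<13,k<14
3*13*14=546


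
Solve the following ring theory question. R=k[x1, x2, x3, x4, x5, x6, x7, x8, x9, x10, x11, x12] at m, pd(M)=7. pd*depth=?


pd+depth=12
depth=12-7=5
pd*depth=7*5=35


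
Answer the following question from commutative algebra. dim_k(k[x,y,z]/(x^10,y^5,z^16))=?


Basis: x^iy^jz^k, i<10,j<5,k<16
10*5*16=800


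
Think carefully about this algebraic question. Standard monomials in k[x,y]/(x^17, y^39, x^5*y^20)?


k[x,y]/I, I = (x^17, y^39, x^5*y^20)
Rect: 17x39=663. Corner: (17-5)x(39-20)=228.
dim = 663-228 = 435


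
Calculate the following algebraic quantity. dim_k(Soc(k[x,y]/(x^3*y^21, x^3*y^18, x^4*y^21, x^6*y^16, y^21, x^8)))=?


Socle = ann(m) = span of standard monomials u with x*u, y*u in I (staircase corners).
Redundant generators: x^3*y^21, x^4*y^21
Minimal generators: x^8, x^6*y^16, x^3*y^18, y^21
Corners: x^2y^20, x^5y^17, x^7y^15
Socle dim=3


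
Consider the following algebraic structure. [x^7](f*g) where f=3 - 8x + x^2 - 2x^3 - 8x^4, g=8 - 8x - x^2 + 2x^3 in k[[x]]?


[x^7] = sum a_i*b_j, i+j=7
  -8*2=-16
Sum=-16


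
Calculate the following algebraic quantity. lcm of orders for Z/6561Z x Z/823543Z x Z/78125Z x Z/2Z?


Exponent = lcm of the cyclic orders; pairwise coprime => product.
3^8*7^7*5^7*2^1=6561*823543*78125*2=844260253593750


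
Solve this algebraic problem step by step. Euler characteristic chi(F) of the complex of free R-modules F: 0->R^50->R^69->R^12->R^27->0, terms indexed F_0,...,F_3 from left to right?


chi = sum (-1)^i * rank:
(-1)^0*50=50
(-1)^1*69=-69
(-1)^2*12=12
(-1)^3*27=-27
chi=-34


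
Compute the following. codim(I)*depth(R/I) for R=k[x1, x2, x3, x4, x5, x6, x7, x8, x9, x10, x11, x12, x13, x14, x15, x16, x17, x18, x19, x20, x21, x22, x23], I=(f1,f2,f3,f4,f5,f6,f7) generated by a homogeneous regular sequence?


codim=7, depth=dim(R/I)=23-7=16
Product=7*16=112


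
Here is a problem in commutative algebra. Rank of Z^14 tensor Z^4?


rank(M(x)N) = rank(M)*rank(N)
14*4 = 56


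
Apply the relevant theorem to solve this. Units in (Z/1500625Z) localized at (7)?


Local ring = Z/2401Z.
phi(2401) = 7^3*(7-1) = 2058


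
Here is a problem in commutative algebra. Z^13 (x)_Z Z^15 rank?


rank(M(x)N) = rank(M)*rank(N)
13*15 = 195


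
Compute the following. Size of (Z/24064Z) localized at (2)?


2-primary part: 24064=2^9*47
Size=2^9=512


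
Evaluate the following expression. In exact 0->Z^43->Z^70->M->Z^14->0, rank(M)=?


Alt sum=0:
(-1)^0*43 + (-1)^1*70 + (-1)^2*? + (-1)^3*14=0
rank(M)=41


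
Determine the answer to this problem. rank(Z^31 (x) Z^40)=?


rank(M(x)N) = rank(M)*rank(N)
31*40 = 1240


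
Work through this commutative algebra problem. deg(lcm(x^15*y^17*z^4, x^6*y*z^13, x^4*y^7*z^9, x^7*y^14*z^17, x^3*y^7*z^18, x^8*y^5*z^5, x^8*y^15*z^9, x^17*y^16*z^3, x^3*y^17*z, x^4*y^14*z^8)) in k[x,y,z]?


lcm = componentwise max:
x: max(15,6,4,7,3,8,8,17,3,4)=17
y: max(17,1,7,14,7,5,15,16,17,14)=17
z: max(4,13,9,17,18,5,9,3,1,8)=18
Total=17+17+18=52


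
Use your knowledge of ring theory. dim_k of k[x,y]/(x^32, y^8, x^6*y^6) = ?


k[x,y]/I, I = (x^32, y^8, x^6*y^6)
Rect: 32x8=256. Corner: (32-6)x(8-6)=52.
dim = 256-52 = 204


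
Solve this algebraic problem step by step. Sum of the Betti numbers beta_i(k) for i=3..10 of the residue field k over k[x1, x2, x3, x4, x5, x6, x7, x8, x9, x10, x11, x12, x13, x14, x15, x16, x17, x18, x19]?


Koszul resolution: beta_i(k)=C(n,i), n=19
C(19,3)=969, C(19,4)=3876, C(19,5)=11628, C(19,6)=27132, C(19,7)=50388, C(19,8)=75582, C(19,9)=92378, C(19,10)=92378
Sum=354331


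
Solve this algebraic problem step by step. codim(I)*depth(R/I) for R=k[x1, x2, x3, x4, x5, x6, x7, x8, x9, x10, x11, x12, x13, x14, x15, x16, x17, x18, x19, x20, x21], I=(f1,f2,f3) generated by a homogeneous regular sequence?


codim=3, depth=dim(R/I)=21-3=18
Product=3*18=54


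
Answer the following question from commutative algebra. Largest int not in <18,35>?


gcd(18,35)=1 => F=ab-a-b=18*35-18-35=630-53=577


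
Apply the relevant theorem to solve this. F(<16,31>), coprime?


gcd(16,31)=1 => F=ab-a-b=16*31-16-31=496-47=449


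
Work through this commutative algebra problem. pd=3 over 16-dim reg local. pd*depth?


pd+depth=16
depth=16-3=13
pd*depth=3*13=39


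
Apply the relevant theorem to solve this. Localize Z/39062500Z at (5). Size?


5-primary part: 39062500=5^10*4
Size=5^10=9765625


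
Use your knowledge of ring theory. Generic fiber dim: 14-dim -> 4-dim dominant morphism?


dim(fiber)=dim(X)-dim(Y)=14-4=10


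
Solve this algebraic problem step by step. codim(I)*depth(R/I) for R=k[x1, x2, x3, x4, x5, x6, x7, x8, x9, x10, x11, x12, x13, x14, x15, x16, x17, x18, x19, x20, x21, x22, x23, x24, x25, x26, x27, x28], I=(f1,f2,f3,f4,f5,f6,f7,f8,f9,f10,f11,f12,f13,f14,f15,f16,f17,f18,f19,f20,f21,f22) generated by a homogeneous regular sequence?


codim=22, depth=dim(R/I)=28-22=6
Product=22*6=132


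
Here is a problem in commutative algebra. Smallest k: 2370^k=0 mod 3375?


2370^k mod 3375:
k=1: 2370
k=2: 900
k=3: 0
First zero at k = 3


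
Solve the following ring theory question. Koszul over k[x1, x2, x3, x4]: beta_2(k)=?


C(n,i)=C(4,2)=6


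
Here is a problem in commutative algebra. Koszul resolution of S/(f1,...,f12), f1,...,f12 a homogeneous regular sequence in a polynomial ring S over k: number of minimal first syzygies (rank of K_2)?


Regular sequence => Koszul complex is the minimal free resolution.
Syz_1 minimally generated by Koszul relations f_i*e_j - f_j*e_i (i<j): mu(Syz_1) = beta_2 = C(m,2) = m(m-1)/2
m=12
12*11/2 = 66


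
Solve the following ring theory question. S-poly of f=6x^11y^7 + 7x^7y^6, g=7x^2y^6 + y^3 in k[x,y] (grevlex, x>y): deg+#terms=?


LT(f)=6x^11y^7, LT(g)=7x^2y^6
lcm(LM)=x^11y^7
S(f,g) (scaled by 42 to clear denominators) = 7*f - 6x^9y*g = -6x^9y^4 + 49x^7y^6
2 terms, deg 13.
13+2=15


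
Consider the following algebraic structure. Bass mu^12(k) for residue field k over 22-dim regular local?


C(n,i)=C(22,12)=646646


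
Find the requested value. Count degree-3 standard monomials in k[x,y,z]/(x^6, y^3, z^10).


Need i<6, j<3, k<10 with i+j+k=3.
For each i, j ranges over max(0,3-i-9)..min(2,3-i):
  i=0: j in [0,2] -> 3
  i=1: j in [0,2] -> 3
  i=2: j in [0,1] -> 2
  i=3: j in [0,0] -> 1
H(3) = 3+3+2+1 = 9


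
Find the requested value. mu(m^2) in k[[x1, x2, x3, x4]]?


C(n+d-1,d)=C(5,2)=10


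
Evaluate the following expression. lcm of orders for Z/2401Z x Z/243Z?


Exponent = lcm of the cyclic orders; pairwise coprime => product.
7^4*3^5=2401*243=583443


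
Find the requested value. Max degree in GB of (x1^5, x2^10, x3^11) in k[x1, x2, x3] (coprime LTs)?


Pure powers, coprime LTs => already GB.
Degrees: 5, 10, 11
Max=11


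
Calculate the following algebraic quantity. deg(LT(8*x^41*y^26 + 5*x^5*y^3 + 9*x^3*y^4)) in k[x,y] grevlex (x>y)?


LT: 8*x^41*y^26
deg_x=41, deg_y=26
Total=41+26=67


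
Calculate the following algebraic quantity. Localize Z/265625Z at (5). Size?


5-primary part: 265625=5^6*17
Size=5^6=15625


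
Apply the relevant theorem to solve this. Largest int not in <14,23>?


gcd(14,23)=1 => F=ab-a-b=14*23-14-23=322-37=285


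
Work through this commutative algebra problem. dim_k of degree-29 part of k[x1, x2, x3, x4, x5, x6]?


C(d+n-1,n-1)=C(34,5)=278256


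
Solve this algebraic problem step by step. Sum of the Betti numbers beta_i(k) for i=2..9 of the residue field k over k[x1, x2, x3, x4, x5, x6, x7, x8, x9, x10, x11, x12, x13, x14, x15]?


Koszul resolution: beta_i(k)=C(n,i), n=15
C(15,2)=105, C(15,3)=455, C(15,4)=1365, C(15,5)=3003, C(15,6)=5005, C(15,7)=6435, C(15,8)=6435, C(15,9)=5005
Sum=27808


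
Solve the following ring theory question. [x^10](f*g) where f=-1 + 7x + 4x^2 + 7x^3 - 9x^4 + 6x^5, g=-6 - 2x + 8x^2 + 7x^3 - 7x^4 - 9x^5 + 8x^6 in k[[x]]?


[x^10] = sum a_i*b_j, i+j=10
  -9*8=-72
  6*-9=-54
Sum=-126


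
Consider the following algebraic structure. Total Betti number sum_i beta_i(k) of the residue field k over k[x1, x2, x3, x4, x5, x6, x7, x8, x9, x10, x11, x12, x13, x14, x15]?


Koszul resolution: beta_i(k)=C(n,i), n=15
sum_i C(15,i) = 2^15 = 32768


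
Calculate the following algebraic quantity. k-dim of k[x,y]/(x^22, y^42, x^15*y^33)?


k[x,y]/I, I = (x^22, y^42, x^15*y^33)
Rect: 22x42=924. Corner: (22-15)x(42-33)=63.
dim = 924-63 = 861


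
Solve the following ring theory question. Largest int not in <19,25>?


gcd(19,25)=1 => F=ab-a-b=19*25-19-25=475-44=431


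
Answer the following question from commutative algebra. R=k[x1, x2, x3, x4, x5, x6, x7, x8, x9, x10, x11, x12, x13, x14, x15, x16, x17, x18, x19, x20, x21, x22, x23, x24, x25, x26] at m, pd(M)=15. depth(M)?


pd+depth=depth(R)=26
depth=26-15=11


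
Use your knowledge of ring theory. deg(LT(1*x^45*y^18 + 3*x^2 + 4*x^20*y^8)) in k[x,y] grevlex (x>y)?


LT: 1*x^45*y^18
deg_x=45, deg_y=18
Total=45+18=63


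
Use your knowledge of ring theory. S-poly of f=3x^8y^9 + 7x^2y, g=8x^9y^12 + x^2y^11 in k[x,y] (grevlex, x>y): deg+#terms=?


LT(f)=3x^8y^9, LT(g)=8x^9y^12
lcm(LM)=x^9y^12
S(f,g) (scaled by 24 to clear denominators) = 8xy^3*f - 3*g = -3x^2y^11 + 56x^3y^4
2 terms, deg 13.
13+2=15


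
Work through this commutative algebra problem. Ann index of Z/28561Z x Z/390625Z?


Exponent = lcm of the cyclic orders; pairwise coprime => product.
13^4*5^8=28561*390625=11156640625


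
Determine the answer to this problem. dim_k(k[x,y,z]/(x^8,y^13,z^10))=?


Basis: x^iy^jz^k, i<8,j<13,k<10
8*13*10=1040


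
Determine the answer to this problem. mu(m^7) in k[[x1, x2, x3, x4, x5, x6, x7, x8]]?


C(n+d-1,d)=C(14,7)=3432


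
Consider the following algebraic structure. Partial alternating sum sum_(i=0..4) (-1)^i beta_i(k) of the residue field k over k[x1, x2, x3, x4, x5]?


Koszul resolution: beta_i(k)=C(n,i), n=5
sum_(i=0..p) (-1)^i C(n,i) = (-1)^p C(n-1,p)
(-1)^4*C(4,4) = (-1)^4*1 = 1


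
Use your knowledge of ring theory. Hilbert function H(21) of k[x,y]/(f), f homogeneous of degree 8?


H(t)=d for t>=d-1.
d=8, t=21
H(21)=8


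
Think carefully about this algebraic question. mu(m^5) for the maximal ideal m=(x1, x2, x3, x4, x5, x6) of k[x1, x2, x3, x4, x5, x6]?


Graded Nakayama: mu(m^d) = dim_k (m^d/m^(d+1)) = #degree-5 monomials in 6 vars
C(n+d-1,d)=C(10,5)=252


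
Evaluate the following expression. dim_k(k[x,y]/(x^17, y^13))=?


Basis: x^i*y^j, i<17, j<13
17*13=221


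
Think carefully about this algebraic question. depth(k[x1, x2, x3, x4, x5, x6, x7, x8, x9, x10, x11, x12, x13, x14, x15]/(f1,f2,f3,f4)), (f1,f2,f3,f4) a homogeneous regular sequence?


depth(R)=15
depth(R/I)=15-4=11


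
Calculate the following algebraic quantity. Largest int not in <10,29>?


gcd(10,29)=1 => F=ab-a-b=10*29-10-29=290-39=251


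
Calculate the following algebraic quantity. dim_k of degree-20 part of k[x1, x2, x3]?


C(d+n-1,n-1)=C(22,2)=231


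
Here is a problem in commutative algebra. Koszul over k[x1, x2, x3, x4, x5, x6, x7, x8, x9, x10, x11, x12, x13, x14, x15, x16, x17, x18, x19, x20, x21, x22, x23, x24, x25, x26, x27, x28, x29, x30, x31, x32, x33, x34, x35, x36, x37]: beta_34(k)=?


C(n,i)=C(37,34)=7770


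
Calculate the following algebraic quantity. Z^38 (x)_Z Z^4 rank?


rank(M(x)N) = rank(M)*rank(N)
38*4 = 152


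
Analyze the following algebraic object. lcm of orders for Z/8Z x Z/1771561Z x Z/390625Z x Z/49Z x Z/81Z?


Exponent = lcm of the cyclic orders; pairwise coprime => product.
2^3*11^6*5^8*7^2*3^4=8*1771561*390625*49*81=21972892528125000


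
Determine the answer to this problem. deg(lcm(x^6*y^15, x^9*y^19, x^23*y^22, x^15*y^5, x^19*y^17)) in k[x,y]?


lcm = componentwise max:
x: max(6,9,23,15,19)=23
y: max(15,19,22,5,17)=22
Total=23+22=45


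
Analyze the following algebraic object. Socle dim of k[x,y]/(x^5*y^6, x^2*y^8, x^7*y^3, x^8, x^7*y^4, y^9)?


Socle = ann(m) = span of standard monomials u with x*u, y*u in I (staircase corners).
Redundant generators: x^7*y^4
Minimal generators: x^8, x^7*y^3, x^5*y^6, x^2*y^8, y^9
Corners: xy^8, x^4y^7, x^6y^5, x^7y^2
Socle dim=4


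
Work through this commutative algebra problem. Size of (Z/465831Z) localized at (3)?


3-primary part: 465831=3^8*71
Size=3^8=6561


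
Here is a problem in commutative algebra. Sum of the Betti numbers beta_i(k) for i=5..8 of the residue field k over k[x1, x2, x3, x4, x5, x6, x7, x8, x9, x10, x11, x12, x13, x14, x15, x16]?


Koszul resolution: beta_i(k)=C(n,i), n=16
C(16,5)=4368, C(16,6)=8008, C(16,7)=11440, C(16,8)=12870
Sum=36686


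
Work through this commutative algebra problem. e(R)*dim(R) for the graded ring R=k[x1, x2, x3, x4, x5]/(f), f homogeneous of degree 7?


e(R)=deg(f)=7, dim(R)=5-1=4
e*dim=7*4=28


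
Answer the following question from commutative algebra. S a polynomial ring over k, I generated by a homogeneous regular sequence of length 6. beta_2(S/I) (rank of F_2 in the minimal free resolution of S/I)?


Regular sequence => Koszul complex is the minimal free resolution.
Syz_1 minimally generated by Koszul relations f_i*e_j - f_j*e_i (i<j): mu(Syz_1) = beta_2 = C(m,2) = m(m-1)/2
m=6
6*5/2 = 15


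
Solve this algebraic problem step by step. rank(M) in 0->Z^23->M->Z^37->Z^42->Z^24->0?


Alt sum=0:
(-1)^0*23 + (-1)^1*? + (-1)^2*37 + (-1)^3*42 + (-1)^4*24=0
rank(M)=42


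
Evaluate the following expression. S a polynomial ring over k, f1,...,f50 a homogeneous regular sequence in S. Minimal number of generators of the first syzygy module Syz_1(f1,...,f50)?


Regular sequence => Koszul complex is the minimal free resolution.
Syz_1 minimally generated by Koszul relations f_i*e_j - f_j*e_i (i<j): mu(Syz_1) = beta_2 = C(m,2) = m(m-1)/2
m=50
50*49/2 = 1225


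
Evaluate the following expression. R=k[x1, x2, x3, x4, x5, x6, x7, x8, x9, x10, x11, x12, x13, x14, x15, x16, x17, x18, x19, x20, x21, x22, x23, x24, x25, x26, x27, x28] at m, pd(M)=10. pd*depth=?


pd+depth=28
depth=28-10=18
pd*depth=10*18=180


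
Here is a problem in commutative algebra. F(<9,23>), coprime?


gcd(9,23)=1 => F=ab-a-b=9*23-9-23=207-32=175


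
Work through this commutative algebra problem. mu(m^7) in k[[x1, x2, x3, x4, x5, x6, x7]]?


C(n+d-1,d)=C(13,7)=1716


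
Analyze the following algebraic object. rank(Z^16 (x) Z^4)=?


rank(M(x)N) = rank(M)*rank(N)
16*4 = 64


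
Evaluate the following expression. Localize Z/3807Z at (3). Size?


3-primary part: 3807=3^4*47
Size=3^4=81


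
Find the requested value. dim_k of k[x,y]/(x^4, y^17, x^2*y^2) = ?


k[x,y]/I, I = (x^4, y^17, x^2*y^2)
Rect: 4x17=68. Corner: (4-2)x(17-2)=30.
dim = 68-30 = 38


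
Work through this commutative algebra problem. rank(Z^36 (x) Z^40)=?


rank(M(x)N) = rank(M)*rank(N)
36*40 = 1440


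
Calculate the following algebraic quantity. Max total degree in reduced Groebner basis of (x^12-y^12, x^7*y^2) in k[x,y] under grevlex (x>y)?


LT(f1)=x^12, LT(f2)=x^7y^2, lcm=x^12y^2
S(f1,f2) = y^2*f1 - x^5*f2 = -y^14
Reduced GB = {f1, f2, y^14}; degrees 12, 9, 14
Max = 14


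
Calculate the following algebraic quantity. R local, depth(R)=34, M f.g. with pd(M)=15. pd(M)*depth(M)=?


pd+depth=34
depth=34-15=19
pd*depth=15*19=285


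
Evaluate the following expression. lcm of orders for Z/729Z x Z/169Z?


Exponent = lcm of the cyclic orders; pairwise coprime => product.
3^6*13^2=729*169=123201


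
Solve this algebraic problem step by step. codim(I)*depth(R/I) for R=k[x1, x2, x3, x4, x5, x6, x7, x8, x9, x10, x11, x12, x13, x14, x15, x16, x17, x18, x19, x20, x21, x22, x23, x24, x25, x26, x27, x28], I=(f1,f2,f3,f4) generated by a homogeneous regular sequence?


codim=4, depth=dim(R/I)=28-4=24
Product=4*24=96


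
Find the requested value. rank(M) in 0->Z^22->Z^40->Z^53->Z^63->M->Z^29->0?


Alt sum=0:
(-1)^0*22 + (-1)^1*40 + (-1)^2*53 + (-1)^3*63 + (-1)^4*? + (-1)^5*29=0
rank(M)=57


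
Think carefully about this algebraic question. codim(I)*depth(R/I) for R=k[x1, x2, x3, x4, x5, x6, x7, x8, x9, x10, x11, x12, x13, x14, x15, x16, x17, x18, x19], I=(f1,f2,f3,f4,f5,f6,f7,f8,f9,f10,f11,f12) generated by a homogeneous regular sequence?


codim=12, depth=dim(R/I)=19-12=7
Product=12*7=84


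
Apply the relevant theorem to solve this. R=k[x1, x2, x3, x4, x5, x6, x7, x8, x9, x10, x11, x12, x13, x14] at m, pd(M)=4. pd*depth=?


pd+depth=14
depth=14-4=10
pd*depth=4*10=40


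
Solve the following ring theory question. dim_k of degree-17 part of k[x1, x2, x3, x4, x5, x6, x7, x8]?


C(d+n-1,n-1)=C(24,7)=346104


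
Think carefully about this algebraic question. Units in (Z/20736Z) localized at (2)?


Local ring = Z/256Z.
phi(256) = 2^7*(2-1) = 128


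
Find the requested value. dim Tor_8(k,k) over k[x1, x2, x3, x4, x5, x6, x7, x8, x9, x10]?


Koszul: C(n,i)=C(10,8)=45


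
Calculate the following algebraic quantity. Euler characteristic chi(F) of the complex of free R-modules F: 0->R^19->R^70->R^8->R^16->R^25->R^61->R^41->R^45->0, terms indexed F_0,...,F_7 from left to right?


chi = sum (-1)^i * rank:
(-1)^0*19=19
(-1)^1*70=-70
(-1)^2*8=8
(-1)^3*16=-16
(-1)^4*25=25
(-1)^5*61=-61
(-1)^6*41=41
(-1)^7*45=-45
chi=-99


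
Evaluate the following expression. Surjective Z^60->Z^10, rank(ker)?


rank(ker) = 60-10 = 50


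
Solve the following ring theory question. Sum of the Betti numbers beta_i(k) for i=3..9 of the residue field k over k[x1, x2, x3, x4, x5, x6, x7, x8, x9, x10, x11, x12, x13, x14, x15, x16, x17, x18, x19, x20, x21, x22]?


Koszul resolution: beta_i(k)=C(n,i), n=22
C(22,3)=1540, C(22,4)=7315, C(22,5)=26334, C(22,6)=74613, C(22,7)=170544, C(22,8)=319770, C(22,9)=497420
Sum=1097536


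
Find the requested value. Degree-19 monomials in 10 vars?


C(d+n-1,n-1)=C(28,9)=6906900


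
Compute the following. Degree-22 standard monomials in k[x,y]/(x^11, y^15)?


k[x,y], I = (x^11, y^15), d = 22
Need i < 11 and d-i < 15.
Range: 8 <= i <= 10.
H(22) = 3


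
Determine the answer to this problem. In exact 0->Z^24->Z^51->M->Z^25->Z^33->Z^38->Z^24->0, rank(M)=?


Alt sum=0:
(-1)^0*24 + (-1)^1*51 + (-1)^2*? + (-1)^3*25 + (-1)^4*33 + (-1)^5*38 + (-1)^6*24=0
rank(M)=33


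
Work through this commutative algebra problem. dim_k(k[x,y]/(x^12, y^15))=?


Basis: x^i*y^j, i<12, j<15
12*15=180


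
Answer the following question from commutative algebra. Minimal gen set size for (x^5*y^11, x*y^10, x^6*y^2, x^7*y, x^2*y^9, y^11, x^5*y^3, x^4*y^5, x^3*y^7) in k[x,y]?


Remove redundant (divisible by others).
x^5*y^11 redundant.
Min: x^7*y, x^6*y^2, x^5*y^3, x^4*y^5, x^3*y^7, x^2*y^9, x*y^10, y^11
Count=8


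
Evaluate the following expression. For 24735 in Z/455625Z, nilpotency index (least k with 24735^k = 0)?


24735^k mod 455625:
k=1: 24735
k=2: 371475
k=3: 300375
k=4: 354375
k=5: 151875
k=6: 0
First zero at k = 6


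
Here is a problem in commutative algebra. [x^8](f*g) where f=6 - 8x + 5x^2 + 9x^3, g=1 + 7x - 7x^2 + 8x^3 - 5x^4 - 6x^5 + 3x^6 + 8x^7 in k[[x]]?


[x^8] = sum a_i*b_j, i+j=8
  -8*8=-64
  5*3=15
  9*-6=-54
Sum=-103


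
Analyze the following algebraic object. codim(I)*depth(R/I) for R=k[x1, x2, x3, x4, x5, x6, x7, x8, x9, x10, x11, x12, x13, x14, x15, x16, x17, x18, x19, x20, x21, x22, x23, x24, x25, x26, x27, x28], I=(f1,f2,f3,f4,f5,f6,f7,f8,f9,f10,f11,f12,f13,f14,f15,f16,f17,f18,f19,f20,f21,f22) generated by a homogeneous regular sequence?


codim=22, depth=dim(R/I)=28-22=6
Product=22*6=132


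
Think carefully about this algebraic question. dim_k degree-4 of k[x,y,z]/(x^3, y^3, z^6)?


Need i<3, j<3, k<6 with i+j+k=4.
For each i, j ranges over max(0,4-i-5)..min(2,4-i):
  i=0: j in [0,2] -> 3
  i=1: j in [0,2] -> 3
  i=2: j in [0,2] -> 3
H(4) = 3+3+3 = 9


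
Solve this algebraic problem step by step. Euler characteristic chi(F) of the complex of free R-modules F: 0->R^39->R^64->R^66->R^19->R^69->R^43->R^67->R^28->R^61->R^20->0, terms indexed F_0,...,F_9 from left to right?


chi = sum (-1)^i * rank:
(-1)^0*39=39
(-1)^1*64=-64
(-1)^2*66=66
(-1)^3*19=-19
(-1)^4*69=69
(-1)^5*43=-43
(-1)^6*67=67
(-1)^7*28=-28
(-1)^8*61=61
(-1)^9*20=-20
chi=128


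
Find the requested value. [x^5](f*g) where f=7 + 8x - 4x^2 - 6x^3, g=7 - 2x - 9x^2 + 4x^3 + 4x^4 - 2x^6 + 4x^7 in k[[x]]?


[x^5] = sum a_i*b_j, i+j=5
  8*4=32
  -4*4=-16
  -6*-9=54
Sum=70


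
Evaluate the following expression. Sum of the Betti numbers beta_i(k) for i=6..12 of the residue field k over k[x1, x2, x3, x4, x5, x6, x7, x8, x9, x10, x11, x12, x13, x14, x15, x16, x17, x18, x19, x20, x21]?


Koszul resolution: beta_i(k)=C(n,i), n=21
C(21,6)=54264, C(21,7)=116280, C(21,8)=203490, C(21,9)=293930, C(21,10)=352716, C(21,11)=352716, C(21,12)=293930
Sum=1667326


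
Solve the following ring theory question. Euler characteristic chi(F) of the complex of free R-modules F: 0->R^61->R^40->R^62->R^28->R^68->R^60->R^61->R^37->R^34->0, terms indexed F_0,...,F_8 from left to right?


chi = sum (-1)^i * rank:
(-1)^0*61=61
(-1)^1*40=-40
(-1)^2*62=62
(-1)^3*28=-28
(-1)^4*68=68
(-1)^5*60=-60
(-1)^6*61=61
(-1)^7*37=-37
(-1)^8*34=34
chi=121


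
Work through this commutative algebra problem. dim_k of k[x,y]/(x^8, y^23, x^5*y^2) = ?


k[x,y]/I, I = (x^8, y^23, x^5*y^2)
Rect: 8x23=184. Corner: (8-5)x(23-2)=63.
dim = 184-63 = 121


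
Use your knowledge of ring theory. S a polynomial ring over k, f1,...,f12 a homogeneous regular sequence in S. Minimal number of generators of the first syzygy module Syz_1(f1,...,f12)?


Regular sequence => Koszul complex is the minimal free resolution.
Syz_1 minimally generated by Koszul relations f_i*e_j - f_j*e_i (i<j): mu(Syz_1) = beta_2 = C(m,2) = m(m-1)/2
m=12
12*11/2 = 66


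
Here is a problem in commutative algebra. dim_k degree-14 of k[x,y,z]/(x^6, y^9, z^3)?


Need i<6, j<9, k<3 with i+j+k=14.
For each i, j ranges over max(0,14-i-2)..min(8,14-i):
  i=0: j in [12,8] -> 0
  i=1: j in [11,8] -> 0
  i=2: j in [10,8] -> 0
  i=3: j in [9,8] -> 0
  i=4: j in [8,8] -> 1
  i=5: j in [7,8] -> 2
H(14) = 0+0+0+0+1+2 = 3


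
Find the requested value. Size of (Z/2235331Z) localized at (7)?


7-primary part: 2235331=7^6*19
Size=7^6=117649


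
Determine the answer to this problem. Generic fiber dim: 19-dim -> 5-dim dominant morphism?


dim(fiber)=dim(X)-dim(Y)=19-5=14


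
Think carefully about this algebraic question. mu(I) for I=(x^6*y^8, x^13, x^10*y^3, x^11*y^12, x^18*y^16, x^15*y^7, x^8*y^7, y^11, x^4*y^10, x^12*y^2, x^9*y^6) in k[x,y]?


Remove redundant (divisible by others).
x^11*y^12 redundant.
x^18*y^16 redundant.
x^15*y^7 redundant.
Min: x^13, x^12*y^2, x^10*y^3, x^9*y^6, x^8*y^7, x^6*y^8, x^4*y^10, y^11
Count=8


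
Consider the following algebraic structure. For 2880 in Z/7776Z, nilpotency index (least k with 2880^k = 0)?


2880^k mod 7776:
k=1: 2880
k=2: 5184
k=3: 0
First zero at k = 3


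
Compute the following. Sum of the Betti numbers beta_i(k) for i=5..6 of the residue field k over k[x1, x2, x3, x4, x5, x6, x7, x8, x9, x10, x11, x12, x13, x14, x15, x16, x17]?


Koszul resolution: beta_i(k)=C(n,i), n=17
C(17,5)=6188, C(17,6)=12376
Sum=18564


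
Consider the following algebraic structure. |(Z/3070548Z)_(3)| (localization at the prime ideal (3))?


3-primary part: 3070548=3^10*52
Size=3^10=59049


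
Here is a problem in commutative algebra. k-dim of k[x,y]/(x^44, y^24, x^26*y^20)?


k[x,y]/I, I = (x^44, y^24, x^26*y^20)
Rect: 44x24=1056. Corner: (44-26)x(24-20)=72.
dim = 1056-72 = 984


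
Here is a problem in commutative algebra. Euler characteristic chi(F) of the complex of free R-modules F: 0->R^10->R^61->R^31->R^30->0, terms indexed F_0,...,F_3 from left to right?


chi = sum (-1)^i * rank:
(-1)^0*10=10
(-1)^1*61=-61
(-1)^2*31=31
(-1)^3*30=-30
chi=-50


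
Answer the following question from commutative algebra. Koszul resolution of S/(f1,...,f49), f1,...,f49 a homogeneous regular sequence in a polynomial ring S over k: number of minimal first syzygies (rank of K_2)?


Regular sequence => Koszul complex is the minimal free resolution.
Syz_1 minimally generated by Koszul relations f_i*e_j - f_j*e_i (i<j): mu(Syz_1) = beta_2 = C(m,2) = m(m-1)/2
m=49
49*48/2 = 1176


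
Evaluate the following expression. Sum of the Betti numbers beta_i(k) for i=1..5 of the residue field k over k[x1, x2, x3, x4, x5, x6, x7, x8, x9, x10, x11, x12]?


Koszul resolution: beta_i(k)=C(n,i), n=12
C(12,1)=12, C(12,2)=66, C(12,3)=220, C(12,4)=495, C(12,5)=792
Sum=1585


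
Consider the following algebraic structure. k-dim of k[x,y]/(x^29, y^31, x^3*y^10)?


k[x,y]/I, I = (x^29, y^31, x^3*y^10)
Rect: 29x31=899. Corner: (29-3)x(31-10)=546.
dim = 899-546 = 353


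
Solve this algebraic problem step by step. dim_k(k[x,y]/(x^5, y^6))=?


Basis: x^i*y^j, i<5, j<6
5*6=30


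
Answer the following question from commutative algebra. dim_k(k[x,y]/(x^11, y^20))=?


Basis: x^i*y^j, i<11, j<20
11*20=220


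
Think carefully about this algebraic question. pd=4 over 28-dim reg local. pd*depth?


pd+depth=28
depth=28-4=24
pd*depth=4*24=96


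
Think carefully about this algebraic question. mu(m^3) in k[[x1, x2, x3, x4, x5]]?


C(n+d-1,d)=C(7,3)=35


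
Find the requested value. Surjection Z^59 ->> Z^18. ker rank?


rank(ker) = 59-18 = 41


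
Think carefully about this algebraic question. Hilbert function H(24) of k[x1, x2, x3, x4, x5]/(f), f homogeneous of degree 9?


C(28,4)-C(19,4)=20475-3876=16599


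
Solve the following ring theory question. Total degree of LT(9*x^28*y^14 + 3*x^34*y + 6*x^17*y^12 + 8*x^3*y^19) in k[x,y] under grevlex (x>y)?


LT: 9*x^28*y^14
deg_x=28, deg_y=14
Total=28+14=42


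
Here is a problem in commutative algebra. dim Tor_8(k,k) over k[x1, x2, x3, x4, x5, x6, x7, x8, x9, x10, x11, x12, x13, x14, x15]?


Koszul: C(n,i)=C(15,8)=6435


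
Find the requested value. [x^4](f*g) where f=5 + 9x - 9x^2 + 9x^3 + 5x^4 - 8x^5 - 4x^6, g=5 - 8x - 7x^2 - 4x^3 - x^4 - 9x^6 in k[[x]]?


[x^4] = sum a_i*b_j, i+j=4
  5*-1=-5
  9*-4=-36
  -9*-7=63
  9*-8=-72
  5*5=25
Sum=-25


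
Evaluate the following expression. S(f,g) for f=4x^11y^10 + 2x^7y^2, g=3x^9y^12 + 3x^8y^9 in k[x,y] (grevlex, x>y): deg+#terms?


LT(f)=4x^11y^10, LT(g)=3x^9y^12
lcm(LM)=x^11y^12
S(f,g) (scaled by 12 to clear denominators) = 3y^2*f - 4x^2*g = -12x^10y^9 + 6x^7y^4
2 terms, deg 19.
19+2=21


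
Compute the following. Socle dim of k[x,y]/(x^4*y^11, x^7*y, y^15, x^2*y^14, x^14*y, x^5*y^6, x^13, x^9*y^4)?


Socle = ann(m) = span of standard monomials u with x*u, y*u in I (staircase corners).
Redundant generators: x^14*y, x^9*y^4
Minimal generators: x^13, x^7*y, x^5*y^6, x^4*y^11, x^2*y^14, y^15
Corners: xy^14, x^3y^13, x^4y^10, x^6y^5, x^12
Socle dim=5
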